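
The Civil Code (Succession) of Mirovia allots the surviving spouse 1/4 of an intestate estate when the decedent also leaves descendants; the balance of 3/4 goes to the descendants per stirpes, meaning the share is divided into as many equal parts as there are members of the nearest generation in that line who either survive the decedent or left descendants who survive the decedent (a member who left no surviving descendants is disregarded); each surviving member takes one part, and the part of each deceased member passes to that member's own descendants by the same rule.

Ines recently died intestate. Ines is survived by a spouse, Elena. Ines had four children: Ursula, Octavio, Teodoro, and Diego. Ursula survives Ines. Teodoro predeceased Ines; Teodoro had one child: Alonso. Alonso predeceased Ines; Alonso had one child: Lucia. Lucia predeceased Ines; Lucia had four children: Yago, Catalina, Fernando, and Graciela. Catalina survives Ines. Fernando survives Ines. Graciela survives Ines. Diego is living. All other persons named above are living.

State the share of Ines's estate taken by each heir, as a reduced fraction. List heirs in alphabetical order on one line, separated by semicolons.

Elena, as surviving spouse, takes 1/4.
The remaining 3/4 passes to Ines's descendants per stirpes.
The 3/4 is divided into 4 equal shares of 3/16 among Ursula, Octavio, Teodoro, Diego.
Ursula is living and takes 3/16.
Octavio is living and takes 3/16.
Teodoro predeceased; the 3/16 allotted to Teodoro's branch passes to Teodoro's issue by representation.
Alonso's line is the sole branch at this level, so the full 3/16 passes to Alonso's issue by representation.
Lucia's line is the sole branch at this level, so the full 3/16 passes to Lucia's issue by representation.
The 3/16 is divided into 4 equal shares of 3/64 among Yago, Catalina, Fernando, Graciela.
Yago is living and takes 3/64.
Catalina is living and takes 3/64.
Fernando is living and takes 3/64.
Graciela is living and takes 3/64.
Diego is living and takes 3/16.

Catalina 3/64; Diego 3/16; Elena 1/4; Fernando 3/64; Graciela 3/64; Octavio 3/16; Ursula 3/16; Yago 3/64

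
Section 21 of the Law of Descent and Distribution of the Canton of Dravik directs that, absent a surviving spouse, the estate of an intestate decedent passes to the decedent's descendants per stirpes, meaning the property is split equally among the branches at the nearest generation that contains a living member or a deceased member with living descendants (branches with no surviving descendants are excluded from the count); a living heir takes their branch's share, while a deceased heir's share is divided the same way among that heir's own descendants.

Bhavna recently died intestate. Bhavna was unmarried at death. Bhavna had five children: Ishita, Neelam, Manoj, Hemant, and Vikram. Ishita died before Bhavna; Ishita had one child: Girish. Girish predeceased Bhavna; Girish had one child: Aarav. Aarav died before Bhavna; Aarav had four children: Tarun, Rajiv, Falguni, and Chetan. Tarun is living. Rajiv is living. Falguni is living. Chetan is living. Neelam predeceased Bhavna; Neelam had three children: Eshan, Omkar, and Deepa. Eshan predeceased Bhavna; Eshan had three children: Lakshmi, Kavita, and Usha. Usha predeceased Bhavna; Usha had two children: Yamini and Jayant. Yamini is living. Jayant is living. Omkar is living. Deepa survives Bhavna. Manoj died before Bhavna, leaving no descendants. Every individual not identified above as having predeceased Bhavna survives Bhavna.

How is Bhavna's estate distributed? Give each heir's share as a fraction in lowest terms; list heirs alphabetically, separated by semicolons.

Chetan 1/16; Deepa 1/12; Falguni 1/16; Hemant 1/4; Jayant 1/72; Kavita 1/36; Lakshmi 1/36; Omkar 1/12; Rajiv 1/16; Tarun 1/16; Vikram 1/4; Yamini 1/72

There is no surviving spouse, so the entire estate passes to Bhavna's descendants per stirpes.
Manoj left no surviving issue, so that branch lapses and is disregarded.
The estate is divided into 4 equal shares of 1/4 among Ishita, Neelam, Hemant, Vikram.
Ishita predeceased; the 1/4 allotted to Ishita's branch passes to Ishita's issue by representation.
Girish's line is the sole branch at this level, so the full 1/4 passes to Girish's issue by representation.
Aarav's line is the sole branch at this level, so the full 1/4 passes to Aarav's issue by representation.
The 1/4 is divided into 4 equal shares of 1/16 among Tarun, Rajiv, Falguni, Chetan.
Tarun is living and takes 1/16.
Rajiv is living and takes 1/16.
Falguni is living and takes 1/16.
Chetan is living and takes 1/16.
Neelam predeceased; the 1/4 allotted to Neelam's branch passes to Neelam's issue by representation.
The 1/4 is divided into 3 equal shares of 1/12 among Eshan, Omkar, Deepa.
Eshan predeceased; the 1/12 allotted to Eshan's branch passes to Eshan's issue by representation.
The 1/12 is divided into 3 equal shares of 1/36 among Lakshmi, Kavita, Usha.
Lakshmi is living and takes 1/36.
Kavita is living and takes 1/36.
Usha predeceased; the 1/36 allotted to Usha's branch passes to Usha's issue by representation.
The 1/36 is divided into 2 equal shares of 1/72 among Yamini, Jayant.
Yamini is living and takes 1/72.
Jayant is living and takes 1/72.
Omkar is living and takes 1/12.
Deepa is living and takes 1/12.
Hemant is living and takes 1/4.
Vikram is living and takes 1/4.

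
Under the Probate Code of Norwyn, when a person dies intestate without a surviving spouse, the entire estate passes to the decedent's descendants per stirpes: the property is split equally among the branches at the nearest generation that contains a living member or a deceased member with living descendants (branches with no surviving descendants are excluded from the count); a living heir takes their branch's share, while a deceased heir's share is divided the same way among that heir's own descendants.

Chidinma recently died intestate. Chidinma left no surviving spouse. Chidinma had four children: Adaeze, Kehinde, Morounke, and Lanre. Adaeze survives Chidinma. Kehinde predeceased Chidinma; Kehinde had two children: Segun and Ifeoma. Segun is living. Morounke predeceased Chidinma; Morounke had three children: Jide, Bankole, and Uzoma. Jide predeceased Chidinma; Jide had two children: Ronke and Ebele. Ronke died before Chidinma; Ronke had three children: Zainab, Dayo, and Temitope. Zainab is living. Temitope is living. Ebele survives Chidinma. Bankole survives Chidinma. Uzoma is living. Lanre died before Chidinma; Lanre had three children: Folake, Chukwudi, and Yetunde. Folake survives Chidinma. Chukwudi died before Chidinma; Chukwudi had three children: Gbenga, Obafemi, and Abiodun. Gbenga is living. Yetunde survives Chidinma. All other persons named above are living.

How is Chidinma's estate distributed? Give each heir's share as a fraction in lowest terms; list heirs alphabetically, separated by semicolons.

Abiodun 1/36; Adaeze 1/4; Bankole 1/12; Dayo 1/72; Ebele 1/24; Folake 1/12; Gbenga 1/36; Ifeoma 1/8; Obafemi 1/36; Segun 1/8; Temitope 1/72; Uzoma 1/12; Yetunde 1/12; Zainab 1/72

There is no surviving spouse, so the entire estate passes to Chidinma's descendants per stirpes.
The estate is divided into 4 equal shares of 1/4 among Adaeze, Kehinde, Morounke, Lanre.
Adaeze is living and takes 1/4.
Kehinde predeceased; the 1/4 allotted to Kehinde's branch passes to Kehinde's issue by representation.
The 1/4 is divided into 2 equal shares of 1/8 among Segun, Ifeoma.
Segun is living and takes 1/8.
Ifeoma is living and takes 1/8.
Morounke predeceased; the 1/4 allotted to Morounke's branch passes to Morounke's issue by representation.
The 1/4 is divided into 3 equal shares of 1/12 among Jide, Bankole, Uzoma.
Jide predeceased; the 1/12 allotted to Jide's branch passes to Jide's issue by representation.
The 1/12 is divided into 2 equal shares of 1/24 among Ronke, Ebele.
Ronke predeceased; the 1/24 allotted to Ronke's branch passes to Ronke's issue by representation.
The 1/24 is divided into 3 equal shares of 1/72 among Zainab, Dayo, Temitope.
Zainab is living and takes 1/72.
Dayo is living and takes 1/72.
Temitope is living and takes 1/72.
Ebele is living and takes 1/24.
Bankole is living and takes 1/12.
Uzoma is living and takes 1/12.
Lanre predeceased; the 1/4 allotted to Lanre's branch passes to Lanre's issue by representation.
The 1/4 is divided into 3 equal shares of 1/12 among Folake, Chukwudi, Yetunde.
Folake is living and takes 1/12.
Chukwudi predeceased; the 1/12 allotted to Chukwudi's branch passes to Chukwudi's issue by representation.
The 1/12 is divided into 3 equal shares of 1/36 among Gbenga, Obafemi, Abiodun.
Gbenga is living and takes 1/36.
Obafemi is living and takes 1/36.
Abiodun is living and takes 1/36.
Yetunde is living and takes 1/12.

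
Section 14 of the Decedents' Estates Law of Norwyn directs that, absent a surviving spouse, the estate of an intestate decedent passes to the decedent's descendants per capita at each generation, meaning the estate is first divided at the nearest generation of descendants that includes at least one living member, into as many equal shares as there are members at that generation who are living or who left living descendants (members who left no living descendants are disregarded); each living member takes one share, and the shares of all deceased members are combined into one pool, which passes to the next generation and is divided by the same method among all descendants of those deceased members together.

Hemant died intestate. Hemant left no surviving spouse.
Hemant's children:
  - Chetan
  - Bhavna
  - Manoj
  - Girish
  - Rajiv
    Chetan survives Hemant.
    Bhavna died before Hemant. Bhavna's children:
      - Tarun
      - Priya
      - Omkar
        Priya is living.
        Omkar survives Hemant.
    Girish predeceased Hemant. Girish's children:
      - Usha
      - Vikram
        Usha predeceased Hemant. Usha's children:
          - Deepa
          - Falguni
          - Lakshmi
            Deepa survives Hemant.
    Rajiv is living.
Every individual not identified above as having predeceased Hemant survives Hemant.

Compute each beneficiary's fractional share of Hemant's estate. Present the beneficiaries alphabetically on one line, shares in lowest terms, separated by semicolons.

Chetan 1/5; Deepa 2/75; Falguni 2/75; Lakshmi 2/75; Manoj 1/5; Omkar 2/25; Priya 2/25; Rajiv 1/5; Tarun 2/25; Vikram 2/25

There is no surviving spouse, so the entire estate passes to Hemant's descendants per capita at each generation.
At generation 1 (Chetan, Bhavna, Manoj, Girish, Rajiv) there are 5 shares of (1)/5 = 1/5 each.
Living: Chetan, Manoj, and Rajiv — each takes 1/5.
Deceased: Bhavna and Girish. Their combined 2/5 is pooled and carried to generation 2.
At generation 2 (Tarun, Priya, Omkar, Usha, Vikram) there are 5 shares of (2/5)/5 = 2/25 each.
Living: Tarun, Priya, Omkar, and Vikram — each takes 2/25.
Deceased: Usha. That 2/25 share is carried to generation 3.
At generation 3 (Deepa, Falguni, Lakshmi) there are 3 shares of (2/25)/3 = 2/75 each.
Living: Deepa, Falguni, and Lakshmi — each takes 2/75.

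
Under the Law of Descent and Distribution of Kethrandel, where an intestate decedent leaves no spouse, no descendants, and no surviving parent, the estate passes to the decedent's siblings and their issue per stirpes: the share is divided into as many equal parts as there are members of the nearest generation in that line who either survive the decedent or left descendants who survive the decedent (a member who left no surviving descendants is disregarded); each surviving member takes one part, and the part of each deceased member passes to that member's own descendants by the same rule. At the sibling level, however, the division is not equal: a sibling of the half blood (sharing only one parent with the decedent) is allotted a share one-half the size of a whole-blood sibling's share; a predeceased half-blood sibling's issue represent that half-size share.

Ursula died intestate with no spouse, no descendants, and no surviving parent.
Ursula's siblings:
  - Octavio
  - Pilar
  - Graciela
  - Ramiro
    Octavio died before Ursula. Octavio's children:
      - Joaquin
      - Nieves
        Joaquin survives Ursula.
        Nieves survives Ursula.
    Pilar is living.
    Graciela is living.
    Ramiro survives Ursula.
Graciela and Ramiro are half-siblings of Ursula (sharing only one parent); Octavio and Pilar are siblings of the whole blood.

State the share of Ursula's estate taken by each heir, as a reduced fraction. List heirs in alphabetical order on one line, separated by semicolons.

No spouse, descendants, or parent survives, so the estate passes to Ursula's siblings per stirpes.
Half-blood siblings count for one-half the weight of whole-blood siblings at the initial division.
Dividing 1 in proportion to weights (total weight 3): Octavio (weight 1) → 1/3; Pilar (weight 1) → 1/3; Graciela (weight 1/2) → 1/6; Ramiro (weight 1/2) → 1/6.
Octavio predeceased; the 1/3 allotted to Octavio's branch passes to Octavio's issue by representation.
The 1/3 is divided into 2 equal shares of 1/6 among Joaquin, Nieves.
Joaquin is living and takes 1/6.
Nieves is living and takes 1/6.
Pilar is living and takes 1/3.
Graciela is living and takes 1/6.
Ramiro is living and takes 1/6.

Graciela 1/6; Joaquin 1/6; Nieves 1/6; Pilar 1/3; Ramiro 1/6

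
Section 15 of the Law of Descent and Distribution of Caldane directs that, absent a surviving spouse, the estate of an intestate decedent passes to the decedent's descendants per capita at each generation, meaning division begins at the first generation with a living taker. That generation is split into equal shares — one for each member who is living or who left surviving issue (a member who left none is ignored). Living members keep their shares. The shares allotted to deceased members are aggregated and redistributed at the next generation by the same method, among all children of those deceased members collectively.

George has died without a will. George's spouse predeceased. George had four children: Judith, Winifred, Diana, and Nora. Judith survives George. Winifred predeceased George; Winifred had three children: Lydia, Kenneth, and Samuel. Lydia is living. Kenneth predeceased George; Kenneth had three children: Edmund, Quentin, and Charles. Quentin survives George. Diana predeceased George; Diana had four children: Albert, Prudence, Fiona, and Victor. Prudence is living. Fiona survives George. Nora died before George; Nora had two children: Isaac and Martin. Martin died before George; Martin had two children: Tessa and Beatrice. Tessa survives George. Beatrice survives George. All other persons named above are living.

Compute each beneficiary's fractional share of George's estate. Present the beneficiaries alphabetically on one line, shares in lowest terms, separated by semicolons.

Albert 1/12; Beatrice 1/30; Charles 1/30; Edmund 1/30; Fiona 1/12; Isaac 1/12; Judith 1/4; Lydia 1/12; Prudence 1/12; Quentin 1/30; Samuel 1/12; Tessa 1/30; Victor 1/12

There is no surviving spouse, so the entire estate passes to George's descendants per capita at each generation.
At generation 1 (Judith, Winifred, Diana, Nora) there are 4 shares of (1)/4 = 1/4 each.
Living: Judith — each takes 1/4.
Deceased: Winifred, Diana, and Nora. Their combined 3/4 is pooled and carried to generation 2.
At generation 2 (Lydia, Kenneth, Samuel, Albert, Prudence, Fiona, Victor, Isaac, Martin) there are 9 shares of (3/4)/9 = 1/12 each.
Living: Lydia, Samuel, Albert, Prudence, Fiona, Victor, and Isaac — each takes 1/12.
Deceased: Kenneth and Martin. Their combined 1/6 is pooled and carried to generation 3.
At generation 3 (Edmund, Quentin, Charles, Tessa, Beatrice) there are 5 shares of (1/6)/5 = 1/30 each.
Living: Edmund, Quentin, Charles, Tessa, and Beatrice — each takes 1/30.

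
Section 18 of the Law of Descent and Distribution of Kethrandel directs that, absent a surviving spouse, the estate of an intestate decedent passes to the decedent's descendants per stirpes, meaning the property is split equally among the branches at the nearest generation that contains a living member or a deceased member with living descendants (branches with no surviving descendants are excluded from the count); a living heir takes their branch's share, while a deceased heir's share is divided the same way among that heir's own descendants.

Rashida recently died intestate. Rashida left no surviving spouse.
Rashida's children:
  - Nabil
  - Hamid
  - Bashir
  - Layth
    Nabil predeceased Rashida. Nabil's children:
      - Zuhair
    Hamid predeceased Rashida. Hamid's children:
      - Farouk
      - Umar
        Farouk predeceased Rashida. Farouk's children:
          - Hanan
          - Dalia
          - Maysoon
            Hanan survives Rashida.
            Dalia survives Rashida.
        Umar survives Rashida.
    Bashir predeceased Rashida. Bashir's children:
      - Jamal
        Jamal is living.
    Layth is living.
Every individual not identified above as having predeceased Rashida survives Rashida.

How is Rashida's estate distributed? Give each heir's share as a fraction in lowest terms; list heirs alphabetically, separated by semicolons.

There is no surviving spouse, so the entire estate passes to Rashida's descendants per stirpes.
The estate is divided into 4 equal shares of 1/4 among Nabil, Hamid, Bashir, Layth.
Nabil predeceased; the 1/4 allotted to Nabil's branch passes to Nabil's issue by representation.
Zuhair is the sole taker at this level and receives the full 1/4.
Hamid predeceased; the 1/4 allotted to Hamid's branch passes to Hamid's issue by representation.
The 1/4 is divided into 2 equal shares of 1/8 among Farouk, Umar.
Farouk predeceased; the 1/8 allotted to Farouk's branch passes to Farouk's issue by representation.
The 1/8 is divided into 3 equal shares of 1/24 among Hanan, Dalia, Maysoon.
Hanan is living and takes 1/24.
Dalia is living and takes 1/24.
Maysoon is living and takes 1/24.
Umar is living and takes 1/8.
Bashir predeceased; the 1/4 allotted to Bashir's branch passes to Bashir's issue by representation.
Jamal is the sole taker at this level and receives the full 1/4.
Layth is living and takes 1/4.

Dalia 1/24; Hanan 1/24; Jamal 1/4; Layth 1/4; Maysoon 1/24; Umar 1/8; Zuhair 1/4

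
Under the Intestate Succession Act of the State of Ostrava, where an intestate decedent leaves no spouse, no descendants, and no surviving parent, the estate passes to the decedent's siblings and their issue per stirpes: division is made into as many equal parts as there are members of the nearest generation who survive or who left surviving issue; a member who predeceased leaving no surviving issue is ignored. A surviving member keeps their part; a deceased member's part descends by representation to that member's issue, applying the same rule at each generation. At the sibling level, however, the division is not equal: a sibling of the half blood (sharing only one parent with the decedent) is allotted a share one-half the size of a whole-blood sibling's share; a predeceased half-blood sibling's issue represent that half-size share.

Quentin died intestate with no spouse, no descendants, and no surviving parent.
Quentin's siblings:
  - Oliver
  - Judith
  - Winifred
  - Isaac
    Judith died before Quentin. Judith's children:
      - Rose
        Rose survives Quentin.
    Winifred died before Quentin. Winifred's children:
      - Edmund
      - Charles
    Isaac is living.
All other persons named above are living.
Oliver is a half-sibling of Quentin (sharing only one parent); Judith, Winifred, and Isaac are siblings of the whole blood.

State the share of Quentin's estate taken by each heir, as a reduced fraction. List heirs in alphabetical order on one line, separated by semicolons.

No spouse, descendants, or parent survives, so the estate passes to Quentin's siblings per stirpes.
Half-blood siblings count for one-half the weight of whole-blood siblings at the initial division.
Dividing 1 in proportion to weights (total weight 7/2): Oliver (weight 1/2) → 1/7; Judith (weight 1) → 2/7; Winifred (weight 1) → 2/7; Isaac (weight 1) → 2/7.
Oliver is living and takes 1/7.
Judith predeceased; the 2/7 allotted to Judith's branch passes to Judith's issue by representation.
Rose is the sole taker at this level and receives the full 2/7.
Winifred predeceased; the 2/7 allotted to Winifred's branch passes to Winifred's issue by representation.
The 2/7 is divided into 2 equal shares of 1/7 among Edmund, Charles.
Edmund is living and takes 1/7.
Charles is living and takes 1/7.
Isaac is living and takes 2/7.

Charles 1/7; Edmund 1/7; Isaac 2/7; Oliver 1/7; Rose 2/7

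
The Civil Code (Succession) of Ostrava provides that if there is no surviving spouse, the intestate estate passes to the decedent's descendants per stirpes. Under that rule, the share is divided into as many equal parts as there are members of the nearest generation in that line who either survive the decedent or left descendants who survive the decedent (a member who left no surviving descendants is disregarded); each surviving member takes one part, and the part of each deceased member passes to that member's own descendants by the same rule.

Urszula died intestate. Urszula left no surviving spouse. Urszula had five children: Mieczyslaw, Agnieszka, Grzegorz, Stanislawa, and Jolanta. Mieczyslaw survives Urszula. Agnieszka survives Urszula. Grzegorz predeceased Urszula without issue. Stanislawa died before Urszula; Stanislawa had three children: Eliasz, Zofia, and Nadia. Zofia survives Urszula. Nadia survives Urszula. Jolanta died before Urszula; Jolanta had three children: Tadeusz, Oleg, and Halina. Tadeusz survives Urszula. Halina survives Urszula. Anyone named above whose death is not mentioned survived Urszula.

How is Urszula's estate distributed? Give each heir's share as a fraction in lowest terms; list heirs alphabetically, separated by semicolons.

There is no surviving spouse, so the entire estate passes to Urszula's descendants per stirpes.
Grzegorz left no surviving issue, so that branch lapses and is disregarded.
The estate is divided into 4 equal shares of 1/4 among Mieczyslaw, Agnieszka, Stanislawa, Jolanta.
Mieczyslaw is living and takes 1/4.
Agnieszka is living and takes 1/4.
Stanislawa predeceased; the 1/4 allotted to Stanislawa's branch passes to Stanislawa's issue by representation.
The 1/4 is divided into 3 equal shares of 1/12 among Eliasz, Zofia, Nadia.
Eliasz is living and takes 1/12.
Zofia is living and takes 1/12.
Nadia is living and takes 1/12.
Jolanta predeceased; the 1/4 allotted to Jolanta's branch passes to Jolanta's issue by representation.
The 1/4 is divided into 3 equal shares of 1/12 among Tadeusz, Oleg, Halina.
Tadeusz is living and takes 1/12.
Oleg is living and takes 1/12.
Halina is living and takes 1/12.

Agnieszka 1/4; Eliasz 1/12; Halina 1/12; Mieczyslaw 1/4; Nadia 1/12; Oleg 1/12; Tadeusz 1/12; Zofia 1/12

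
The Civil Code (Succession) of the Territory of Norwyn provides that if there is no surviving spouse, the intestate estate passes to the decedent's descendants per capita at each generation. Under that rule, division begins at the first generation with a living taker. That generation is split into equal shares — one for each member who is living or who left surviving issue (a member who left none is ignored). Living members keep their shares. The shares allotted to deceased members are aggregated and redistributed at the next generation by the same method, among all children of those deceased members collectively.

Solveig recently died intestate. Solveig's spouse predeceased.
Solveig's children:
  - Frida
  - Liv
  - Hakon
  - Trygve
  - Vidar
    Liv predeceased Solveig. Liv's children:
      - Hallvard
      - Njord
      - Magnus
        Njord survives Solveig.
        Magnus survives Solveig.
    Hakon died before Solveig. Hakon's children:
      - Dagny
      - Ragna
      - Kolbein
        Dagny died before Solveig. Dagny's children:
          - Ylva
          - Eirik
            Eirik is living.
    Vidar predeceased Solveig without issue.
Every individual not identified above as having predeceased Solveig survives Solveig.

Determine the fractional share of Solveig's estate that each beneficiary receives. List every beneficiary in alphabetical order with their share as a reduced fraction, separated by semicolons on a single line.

There is no surviving spouse, so the entire estate passes to Solveig's descendants per capita at each generation.
At generation 1 (Frida, Liv, Hakon, Trygve) there are 4 shares of (1)/4 = 1/4 each.
Living: Frida and Trygve — each takes 1/4.
Deceased: Liv and Hakon. Their combined 1/2 is pooled and carried to generation 2.
At generation 2 (Hallvard, Njord, Magnus, Dagny, Ragna, Kolbein) there are 6 shares of (1/2)/6 = 1/12 each.
Living: Hallvard, Njord, Magnus, Ragna, and Kolbein — each takes 1/12.
Deceased: Dagny. That 1/12 share is carried to generation 3.
At generation 3 (Ylva, Eirik) there are 2 shares of (1/12)/2 = 1/24 each.
Living: Ylva and Eirik — each takes 1/24.

Eirik 1/24; Frida 1/4; Hallvard 1/12; Kolbein 1/12; Magnus 1/12; Njord 1/12; Ragna 1/12; Trygve 1/4; Ylva 1/24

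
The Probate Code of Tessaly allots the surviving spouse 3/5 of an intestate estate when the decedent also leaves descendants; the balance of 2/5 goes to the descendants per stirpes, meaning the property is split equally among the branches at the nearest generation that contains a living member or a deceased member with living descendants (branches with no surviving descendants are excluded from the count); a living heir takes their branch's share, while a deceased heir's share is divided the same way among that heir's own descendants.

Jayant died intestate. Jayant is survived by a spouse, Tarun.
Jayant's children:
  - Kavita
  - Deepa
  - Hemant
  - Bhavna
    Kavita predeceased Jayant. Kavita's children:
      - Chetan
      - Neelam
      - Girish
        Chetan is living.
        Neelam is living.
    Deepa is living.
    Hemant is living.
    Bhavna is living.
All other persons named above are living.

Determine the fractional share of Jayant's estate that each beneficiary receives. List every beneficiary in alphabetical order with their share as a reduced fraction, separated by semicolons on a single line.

Tarun, as surviving spouse, takes 3/5.
The remaining 2/5 passes to Jayant's descendants per stirpes.
The 2/5 is divided into 4 equal shares of 1/10 among Kavita, Deepa, Hemant, Bhavna.
Kavita predeceased; the 1/10 allotted to Kavita's branch passes to Kavita's issue by representation.
The 1/10 is divided into 3 equal shares of 1/30 among Chetan, Neelam, Girish.
Chetan is living and takes 1/30.
Neelam is living and takes 1/30.
Girish is living and takes 1/30.
Deepa is living and takes 1/10.
Hemant is living and takes 1/10.
Bhavna is living and takes 1/10.

Bhavna 1/10; Chetan 1/30; Deepa 1/10; Girish 1/30; Hemant 1/10; Neelam 1/30; Tarun 3/5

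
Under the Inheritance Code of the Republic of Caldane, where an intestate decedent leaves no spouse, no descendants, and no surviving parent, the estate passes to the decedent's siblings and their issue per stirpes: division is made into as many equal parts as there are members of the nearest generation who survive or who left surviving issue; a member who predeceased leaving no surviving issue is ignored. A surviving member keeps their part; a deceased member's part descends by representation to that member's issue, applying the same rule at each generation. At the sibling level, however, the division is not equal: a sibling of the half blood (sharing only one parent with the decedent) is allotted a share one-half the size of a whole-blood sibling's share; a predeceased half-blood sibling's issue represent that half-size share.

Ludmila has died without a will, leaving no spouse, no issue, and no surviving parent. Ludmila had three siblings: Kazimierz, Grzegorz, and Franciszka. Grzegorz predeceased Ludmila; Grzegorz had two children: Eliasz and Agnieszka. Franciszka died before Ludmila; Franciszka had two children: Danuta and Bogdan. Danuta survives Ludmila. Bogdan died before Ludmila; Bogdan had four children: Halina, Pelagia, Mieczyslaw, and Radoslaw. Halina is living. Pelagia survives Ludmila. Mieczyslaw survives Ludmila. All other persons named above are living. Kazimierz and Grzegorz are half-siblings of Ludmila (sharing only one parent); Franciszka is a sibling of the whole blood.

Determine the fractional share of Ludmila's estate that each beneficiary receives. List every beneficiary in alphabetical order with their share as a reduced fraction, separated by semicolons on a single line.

Agnieszka 1/8; Danuta 1/4; Eliasz 1/8; Halina 1/16; Kazimierz 1/4; Mieczyslaw 1/16; Pelagia 1/16; Radoslaw 1/16

No spouse, descendants, or parent survives, so the estate passes to Ludmila's siblings per stirpes.
Half-blood siblings count for one-half the weight of whole-blood siblings at the initial division.
Dividing 1 in proportion to weights (total weight 2): Kazimierz (weight 1/2) → 1/4; Grzegorz (weight 1/2) → 1/4; Franciszka (weight 1) → 1/2.
Kazimierz is living and takes 1/4.
Grzegorz predeceased; the 1/4 allotted to Grzegorz's branch passes to Grzegorz's issue by representation.
The 1/4 is divided into 2 equal shares of 1/8 among Eliasz, Agnieszka.
Eliasz is living and takes 1/8.
Agnieszka is living and takes 1/8.
Franciszka predeceased; the 1/2 allotted to Franciszka's branch passes to Franciszka's issue by representation.
The 1/2 is divided into 2 equal shares of 1/4 among Danuta, Bogdan.
Danuta is living and takes 1/4.
Bogdan predeceased; the 1/4 allotted to Bogdan's branch passes to Bogdan's issue by representation.
The 1/4 is divided into 4 equal shares of 1/16 among Halina, Pelagia, Mieczyslaw, Radoslaw.
Halina is living and takes 1/16.
Pelagia is living and takes 1/16.
Mieczyslaw is living and takes 1/16.
Radoslaw is living and takes 1/16.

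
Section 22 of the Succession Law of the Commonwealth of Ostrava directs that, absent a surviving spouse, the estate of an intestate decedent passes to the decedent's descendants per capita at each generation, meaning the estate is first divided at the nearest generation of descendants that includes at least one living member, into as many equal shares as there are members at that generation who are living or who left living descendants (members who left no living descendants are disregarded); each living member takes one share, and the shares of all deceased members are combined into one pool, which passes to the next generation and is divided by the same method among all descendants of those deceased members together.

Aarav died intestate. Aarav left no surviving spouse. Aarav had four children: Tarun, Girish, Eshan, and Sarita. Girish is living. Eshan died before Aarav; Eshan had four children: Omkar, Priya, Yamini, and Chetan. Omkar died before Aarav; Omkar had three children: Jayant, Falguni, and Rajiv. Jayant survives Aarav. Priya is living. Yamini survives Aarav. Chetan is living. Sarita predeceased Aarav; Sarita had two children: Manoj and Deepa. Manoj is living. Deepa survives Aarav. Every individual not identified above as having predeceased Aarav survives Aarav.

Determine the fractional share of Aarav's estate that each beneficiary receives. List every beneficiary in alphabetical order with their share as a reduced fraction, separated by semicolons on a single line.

There is no surviving spouse, so the entire estate passes to Aarav's descendants per capita at each generation.
At generation 1 (Tarun, Girish, Eshan, Sarita) there are 4 shares of (1)/4 = 1/4 each.
Living: Tarun and Girish — each takes 1/4.
Deceased: Eshan and Sarita. Their combined 1/2 is pooled and carried to generation 2.
At generation 2 (Omkar, Priya, Yamini, Chetan, Manoj, Deepa) there are 6 shares of (1/2)/6 = 1/12 each.
Living: Priya, Yamini, Chetan, Manoj, and Deepa — each takes 1/12.
Deceased: Omkar. That 1/12 share is carried to generation 3.
At generation 3 (Jayant, Falguni, Rajiv) there are 3 shares of (1/12)/3 = 1/36 each.
Living: Jayant, Falguni, and Rajiv — each takes 1/36.

Chetan 1/12; Deepa 1/12; Falguni 1/36; Girish 1/4; Jayant 1/36; Manoj 1/12; Priya 1/12; Rajiv 1/36; Tarun 1/4; Yamini 1/12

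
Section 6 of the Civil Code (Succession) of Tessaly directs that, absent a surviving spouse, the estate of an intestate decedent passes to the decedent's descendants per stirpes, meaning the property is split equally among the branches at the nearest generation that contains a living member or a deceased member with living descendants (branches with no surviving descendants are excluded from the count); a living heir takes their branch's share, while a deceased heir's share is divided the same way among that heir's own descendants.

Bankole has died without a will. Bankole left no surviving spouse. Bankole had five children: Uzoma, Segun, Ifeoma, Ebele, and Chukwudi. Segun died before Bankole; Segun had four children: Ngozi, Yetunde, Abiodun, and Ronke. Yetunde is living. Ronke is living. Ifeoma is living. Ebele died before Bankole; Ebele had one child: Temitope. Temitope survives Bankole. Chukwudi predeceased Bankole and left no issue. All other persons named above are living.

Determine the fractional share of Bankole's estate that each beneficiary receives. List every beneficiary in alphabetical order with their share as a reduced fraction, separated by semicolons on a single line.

Abiodun 1/16; Ifeoma 1/4; Ngozi 1/16; Ronke 1/16; Temitope 1/4; Uzoma 1/4; Yetunde 1/16

There is no surviving spouse, so the entire estate passes to Bankole's descendants per stirpes.
Chukwudi left no surviving issue, so that branch lapses and is disregarded.
The estate is divided into 4 equal shares of 1/4 among Uzoma, Segun, Ifeoma, Ebele.
Uzoma is living and takes 1/4.
Segun predeceased; the 1/4 allotted to Segun's branch passes to Segun's issue by representation.
The 1/4 is divided into 4 equal shares of 1/16 among Ngozi, Yetunde, Abiodun, Ronke.
Ngozi is living and takes 1/16.
Yetunde is living and takes 1/16.
Abiodun is living and takes 1/16.
Ronke is living and takes 1/16.
Ifeoma is living and takes 1/4.
Ebele predeceased; the 1/4 allotted to Ebele's branch passes to Ebele's issue by representation.
Temitope is the sole taker at this level and receives the full 1/4.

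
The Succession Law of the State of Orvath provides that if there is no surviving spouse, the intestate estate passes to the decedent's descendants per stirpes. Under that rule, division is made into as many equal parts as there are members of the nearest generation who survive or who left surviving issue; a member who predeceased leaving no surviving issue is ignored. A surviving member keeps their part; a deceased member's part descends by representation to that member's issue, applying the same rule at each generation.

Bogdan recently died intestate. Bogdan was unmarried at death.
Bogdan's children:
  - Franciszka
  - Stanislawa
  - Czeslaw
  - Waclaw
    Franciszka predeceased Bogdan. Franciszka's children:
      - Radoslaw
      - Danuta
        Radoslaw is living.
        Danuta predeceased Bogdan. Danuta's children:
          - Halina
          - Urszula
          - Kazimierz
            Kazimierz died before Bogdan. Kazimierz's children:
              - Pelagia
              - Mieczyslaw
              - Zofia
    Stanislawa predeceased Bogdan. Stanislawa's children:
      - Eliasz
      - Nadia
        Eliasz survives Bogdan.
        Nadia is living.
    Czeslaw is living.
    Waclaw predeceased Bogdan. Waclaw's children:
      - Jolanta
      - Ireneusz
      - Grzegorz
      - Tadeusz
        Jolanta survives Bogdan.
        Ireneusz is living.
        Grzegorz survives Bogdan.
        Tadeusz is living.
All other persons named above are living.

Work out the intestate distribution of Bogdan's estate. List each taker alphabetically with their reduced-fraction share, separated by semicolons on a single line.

Czeslaw 1/4; Eliasz 1/8; Grzegorz 1/16; Halina 1/24; Ireneusz 1/16; Jolanta 1/16; Mieczyslaw 1/72; Nadia 1/8; Pelagia 1/72; Radoslaw 1/8; Tadeusz 1/16; Urszula 1/24; Zofia 1/72

There is no surviving spouse, so the entire estate passes to Bogdan's descendants per stirpes.
The estate is divided into 4 equal shares of 1/4 among Franciszka, Stanislawa, Czeslaw, Waclaw.
Franciszka predeceased; the 1/4 allotted to Franciszka's branch passes to Franciszka's issue by representation.
The 1/4 is divided into 2 equal shares of 1/8 among Radoslaw, Danuta.
Radoslaw is living and takes 1/8.
Danuta predeceased; the 1/8 allotted to Danuta's branch passes to Danuta's issue by representation.
The 1/8 is divided into 3 equal shares of 1/24 among Halina, Urszula, Kazimierz.
Halina is living and takes 1/24.
Urszula is living and takes 1/24.
Kazimierz predeceased; the 1/24 allotted to Kazimierz's branch passes to Kazimierz's issue by representation.
The 1/24 is divided into 3 equal shares of 1/72 among Pelagia, Mieczyslaw, Zofia.
Pelagia is living and takes 1/72.
Mieczyslaw is living and takes 1/72.
Zofia is living and takes 1/72.
Stanislawa predeceased; the 1/4 allotted to Stanislawa's branch passes to Stanislawa's issue by representation.
The 1/4 is divided into 2 equal shares of 1/8 among Eliasz, Nadia.
Eliasz is living and takes 1/8.
Nadia is living and takes 1/8.
Czeslaw is living and takes 1/4.
Waclaw predeceased; the 1/4 allotted to Waclaw's branch passes to Waclaw's issue by representation.
The 1/4 is divided into 4 equal shares of 1/16 among Jolanta, Ireneusz, Grzegorz, Tadeusz.
Jolanta is living and takes 1/16.
Ireneusz is living and takes 1/16.
Grzegorz is living and takes 1/16.
Tadeusz is living and takes 1/16.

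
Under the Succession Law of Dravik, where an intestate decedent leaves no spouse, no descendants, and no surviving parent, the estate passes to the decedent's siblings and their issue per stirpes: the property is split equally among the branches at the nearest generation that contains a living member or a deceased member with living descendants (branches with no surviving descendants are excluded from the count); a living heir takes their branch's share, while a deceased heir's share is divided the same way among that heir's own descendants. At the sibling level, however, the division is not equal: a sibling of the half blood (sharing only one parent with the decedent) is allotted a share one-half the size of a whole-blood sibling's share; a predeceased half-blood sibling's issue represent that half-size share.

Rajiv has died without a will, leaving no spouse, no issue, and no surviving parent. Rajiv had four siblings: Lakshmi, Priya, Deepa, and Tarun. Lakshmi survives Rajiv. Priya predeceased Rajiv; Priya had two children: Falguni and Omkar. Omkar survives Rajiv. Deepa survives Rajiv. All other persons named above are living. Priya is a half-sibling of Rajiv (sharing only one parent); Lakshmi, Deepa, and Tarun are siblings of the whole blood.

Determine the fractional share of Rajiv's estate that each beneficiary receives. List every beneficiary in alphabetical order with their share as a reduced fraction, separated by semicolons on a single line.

No spouse, descendants, or parent survives, so the estate passes to Rajiv's siblings per stirpes.
Half-blood siblings count for one-half the weight of whole-blood siblings at the initial division.
Dividing 1 in proportion to weights (total weight 7/2): Lakshmi (weight 1) → 2/7; Priya (weight 1/2) → 1/7; Deepa (weight 1) → 2/7; Tarun (weight 1) → 2/7.
Lakshmi is living and takes 2/7.
Priya predeceased; the 1/7 allotted to Priya's branch passes to Priya's issue by representation.
The 1/7 is divided into 2 equal shares of 1/14 among Falguni, Omkar.
Falguni is living and takes 1/14.
Omkar is living and takes 1/14.
Deepa is living and takes 2/7.
Tarun is living and takes 2/7.

Deepa 2/7; Falguni 1/14; Lakshmi 2/7; Omkar 1/14; Tarun 2/7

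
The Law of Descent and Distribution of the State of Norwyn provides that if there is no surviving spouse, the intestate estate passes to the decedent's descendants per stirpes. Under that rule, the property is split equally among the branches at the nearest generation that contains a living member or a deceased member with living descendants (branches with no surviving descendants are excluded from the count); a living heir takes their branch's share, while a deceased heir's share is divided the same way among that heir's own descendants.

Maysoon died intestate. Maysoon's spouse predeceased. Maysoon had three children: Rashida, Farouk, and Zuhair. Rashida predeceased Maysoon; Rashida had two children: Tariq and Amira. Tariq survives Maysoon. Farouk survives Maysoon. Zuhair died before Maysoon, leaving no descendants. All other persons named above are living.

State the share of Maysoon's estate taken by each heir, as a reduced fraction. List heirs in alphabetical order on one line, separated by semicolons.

There is no surviving spouse, so the entire estate passes to Maysoon's descendants per stirpes.
Zuhair left no surviving issue, so that branch lapses and is disregarded.
The estate is divided into 2 equal shares of 1/2 among Rashida, Farouk.
Rashida predeceased; the 1/2 allotted to Rashida's branch passes to Rashida's issue by representation.
The 1/2 is divided into 2 equal shares of 1/4 among Tariq, Amira.
Tariq is living and takes 1/4.
Amira is living and takes 1/4.
Farouk is living and takes 1/2.

Amira 1/4; Farouk 1/2; Tariq 1/4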